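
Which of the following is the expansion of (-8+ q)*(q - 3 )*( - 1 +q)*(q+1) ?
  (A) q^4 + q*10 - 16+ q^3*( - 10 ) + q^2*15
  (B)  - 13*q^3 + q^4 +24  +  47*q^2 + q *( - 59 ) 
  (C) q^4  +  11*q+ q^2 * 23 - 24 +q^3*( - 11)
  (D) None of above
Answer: C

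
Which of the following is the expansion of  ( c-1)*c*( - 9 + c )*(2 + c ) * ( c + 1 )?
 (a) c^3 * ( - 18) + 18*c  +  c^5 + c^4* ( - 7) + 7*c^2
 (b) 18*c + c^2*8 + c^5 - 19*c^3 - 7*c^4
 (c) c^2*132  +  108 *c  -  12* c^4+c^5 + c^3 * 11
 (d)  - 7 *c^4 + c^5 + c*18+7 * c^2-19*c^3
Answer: d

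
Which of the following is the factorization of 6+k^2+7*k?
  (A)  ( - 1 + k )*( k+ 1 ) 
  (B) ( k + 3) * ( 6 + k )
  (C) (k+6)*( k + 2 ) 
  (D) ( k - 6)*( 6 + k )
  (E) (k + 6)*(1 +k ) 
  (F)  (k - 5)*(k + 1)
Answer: E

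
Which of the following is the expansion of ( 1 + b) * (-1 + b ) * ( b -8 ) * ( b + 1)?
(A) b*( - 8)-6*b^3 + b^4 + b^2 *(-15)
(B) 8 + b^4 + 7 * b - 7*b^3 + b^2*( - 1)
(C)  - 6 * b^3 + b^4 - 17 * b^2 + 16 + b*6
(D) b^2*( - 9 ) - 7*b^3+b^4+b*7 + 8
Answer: D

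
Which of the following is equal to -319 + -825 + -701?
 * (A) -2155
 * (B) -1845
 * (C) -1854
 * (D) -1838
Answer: B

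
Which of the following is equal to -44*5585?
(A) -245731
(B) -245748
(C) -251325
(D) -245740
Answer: D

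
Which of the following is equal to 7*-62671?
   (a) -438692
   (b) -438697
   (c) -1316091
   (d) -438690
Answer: b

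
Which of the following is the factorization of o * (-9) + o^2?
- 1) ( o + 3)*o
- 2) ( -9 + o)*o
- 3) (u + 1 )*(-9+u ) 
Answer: 2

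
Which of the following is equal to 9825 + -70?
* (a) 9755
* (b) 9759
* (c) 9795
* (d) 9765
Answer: a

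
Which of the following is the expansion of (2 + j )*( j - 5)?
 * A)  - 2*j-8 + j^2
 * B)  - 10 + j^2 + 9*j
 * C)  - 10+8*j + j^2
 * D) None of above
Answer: D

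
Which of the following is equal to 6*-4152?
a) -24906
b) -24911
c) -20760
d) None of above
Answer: d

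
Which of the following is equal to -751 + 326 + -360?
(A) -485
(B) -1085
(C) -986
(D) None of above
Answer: D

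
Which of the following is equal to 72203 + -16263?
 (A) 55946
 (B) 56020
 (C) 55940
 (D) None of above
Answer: C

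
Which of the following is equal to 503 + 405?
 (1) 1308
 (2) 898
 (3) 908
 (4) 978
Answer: 3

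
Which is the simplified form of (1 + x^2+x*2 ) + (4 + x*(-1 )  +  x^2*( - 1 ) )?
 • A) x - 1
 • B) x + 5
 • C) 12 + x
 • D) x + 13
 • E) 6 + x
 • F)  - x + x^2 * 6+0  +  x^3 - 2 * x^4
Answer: B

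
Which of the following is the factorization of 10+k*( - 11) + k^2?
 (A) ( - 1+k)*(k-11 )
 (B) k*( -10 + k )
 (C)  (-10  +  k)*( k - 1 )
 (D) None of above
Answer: C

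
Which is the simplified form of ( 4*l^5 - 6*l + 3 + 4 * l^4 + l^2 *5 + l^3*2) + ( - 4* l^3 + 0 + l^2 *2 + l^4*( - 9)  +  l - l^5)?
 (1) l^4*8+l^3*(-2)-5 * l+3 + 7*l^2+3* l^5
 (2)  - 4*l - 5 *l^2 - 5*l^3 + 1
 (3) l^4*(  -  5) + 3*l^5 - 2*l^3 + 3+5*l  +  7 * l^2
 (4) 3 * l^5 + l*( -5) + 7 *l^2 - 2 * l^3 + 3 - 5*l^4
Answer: 4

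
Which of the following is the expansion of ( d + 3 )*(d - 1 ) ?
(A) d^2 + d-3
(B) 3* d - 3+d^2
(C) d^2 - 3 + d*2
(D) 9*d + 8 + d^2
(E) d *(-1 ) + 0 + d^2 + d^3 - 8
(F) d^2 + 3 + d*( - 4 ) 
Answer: C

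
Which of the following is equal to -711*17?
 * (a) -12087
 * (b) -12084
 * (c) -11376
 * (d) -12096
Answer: a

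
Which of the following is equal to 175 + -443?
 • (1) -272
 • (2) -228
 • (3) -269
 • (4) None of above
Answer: 4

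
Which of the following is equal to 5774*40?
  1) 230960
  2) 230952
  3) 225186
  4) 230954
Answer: 1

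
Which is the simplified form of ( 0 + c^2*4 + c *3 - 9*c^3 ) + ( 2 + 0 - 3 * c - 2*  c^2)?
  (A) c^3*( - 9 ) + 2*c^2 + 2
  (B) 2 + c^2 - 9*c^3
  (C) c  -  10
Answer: A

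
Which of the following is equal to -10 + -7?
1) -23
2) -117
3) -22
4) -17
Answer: 4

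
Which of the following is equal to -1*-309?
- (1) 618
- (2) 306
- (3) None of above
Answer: 3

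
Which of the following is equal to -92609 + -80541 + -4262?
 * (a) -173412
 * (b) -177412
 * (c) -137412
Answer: b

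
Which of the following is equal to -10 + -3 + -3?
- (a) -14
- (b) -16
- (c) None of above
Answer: b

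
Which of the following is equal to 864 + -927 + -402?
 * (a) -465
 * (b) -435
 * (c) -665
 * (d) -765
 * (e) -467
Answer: a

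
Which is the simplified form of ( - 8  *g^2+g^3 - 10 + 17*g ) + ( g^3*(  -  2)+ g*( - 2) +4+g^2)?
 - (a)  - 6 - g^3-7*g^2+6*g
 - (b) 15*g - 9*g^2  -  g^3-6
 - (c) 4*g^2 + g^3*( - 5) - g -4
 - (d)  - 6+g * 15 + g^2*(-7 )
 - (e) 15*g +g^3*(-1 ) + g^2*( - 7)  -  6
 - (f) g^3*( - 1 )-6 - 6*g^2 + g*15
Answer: e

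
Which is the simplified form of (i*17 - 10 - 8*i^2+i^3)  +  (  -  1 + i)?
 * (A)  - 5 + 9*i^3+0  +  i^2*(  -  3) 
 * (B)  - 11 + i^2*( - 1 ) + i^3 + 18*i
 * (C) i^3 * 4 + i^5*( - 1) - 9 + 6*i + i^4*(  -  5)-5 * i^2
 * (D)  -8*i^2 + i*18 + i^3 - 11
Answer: D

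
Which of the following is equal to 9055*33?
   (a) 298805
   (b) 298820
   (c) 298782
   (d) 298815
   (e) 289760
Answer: d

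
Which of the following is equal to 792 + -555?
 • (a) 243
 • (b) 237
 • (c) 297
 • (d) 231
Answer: b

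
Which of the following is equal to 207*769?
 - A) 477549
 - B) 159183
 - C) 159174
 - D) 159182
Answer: B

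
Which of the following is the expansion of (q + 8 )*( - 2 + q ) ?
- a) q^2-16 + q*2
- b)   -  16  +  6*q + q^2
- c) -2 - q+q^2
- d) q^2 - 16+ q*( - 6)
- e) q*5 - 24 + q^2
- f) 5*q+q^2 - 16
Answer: b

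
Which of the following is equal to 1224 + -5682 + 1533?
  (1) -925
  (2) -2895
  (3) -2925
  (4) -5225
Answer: 3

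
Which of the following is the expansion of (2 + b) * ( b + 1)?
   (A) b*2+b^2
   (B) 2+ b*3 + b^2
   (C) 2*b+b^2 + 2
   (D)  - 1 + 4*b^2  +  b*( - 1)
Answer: B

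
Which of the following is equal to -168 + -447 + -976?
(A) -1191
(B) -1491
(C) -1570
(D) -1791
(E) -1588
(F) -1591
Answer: F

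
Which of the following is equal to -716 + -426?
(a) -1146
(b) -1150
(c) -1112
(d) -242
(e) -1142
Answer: e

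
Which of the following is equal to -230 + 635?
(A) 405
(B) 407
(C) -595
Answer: A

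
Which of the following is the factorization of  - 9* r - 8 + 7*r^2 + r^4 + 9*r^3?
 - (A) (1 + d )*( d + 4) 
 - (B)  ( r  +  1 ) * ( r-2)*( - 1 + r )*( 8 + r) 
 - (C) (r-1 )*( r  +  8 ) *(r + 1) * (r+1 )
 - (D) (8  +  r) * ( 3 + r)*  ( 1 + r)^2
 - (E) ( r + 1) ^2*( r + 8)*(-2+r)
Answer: C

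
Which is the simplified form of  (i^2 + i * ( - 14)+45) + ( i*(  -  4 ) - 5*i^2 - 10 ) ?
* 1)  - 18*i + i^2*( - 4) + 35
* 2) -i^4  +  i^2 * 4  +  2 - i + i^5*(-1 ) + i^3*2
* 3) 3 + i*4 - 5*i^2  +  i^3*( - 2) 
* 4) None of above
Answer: 1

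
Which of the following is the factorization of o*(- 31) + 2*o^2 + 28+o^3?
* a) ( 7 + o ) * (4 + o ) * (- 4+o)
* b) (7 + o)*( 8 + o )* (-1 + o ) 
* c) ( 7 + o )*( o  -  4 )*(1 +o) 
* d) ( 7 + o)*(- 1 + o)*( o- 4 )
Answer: d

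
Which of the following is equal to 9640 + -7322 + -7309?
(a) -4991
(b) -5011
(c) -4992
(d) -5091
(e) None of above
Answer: a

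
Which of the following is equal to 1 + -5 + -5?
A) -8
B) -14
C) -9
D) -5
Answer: C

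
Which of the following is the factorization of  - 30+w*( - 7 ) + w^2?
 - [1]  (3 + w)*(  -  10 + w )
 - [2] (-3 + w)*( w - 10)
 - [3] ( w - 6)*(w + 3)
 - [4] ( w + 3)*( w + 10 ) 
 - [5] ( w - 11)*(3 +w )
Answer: 1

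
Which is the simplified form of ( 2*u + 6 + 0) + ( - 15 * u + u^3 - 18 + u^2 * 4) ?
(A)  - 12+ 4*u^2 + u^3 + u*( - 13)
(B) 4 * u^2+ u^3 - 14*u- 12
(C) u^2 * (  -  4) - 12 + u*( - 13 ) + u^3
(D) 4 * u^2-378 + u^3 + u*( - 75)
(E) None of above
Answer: A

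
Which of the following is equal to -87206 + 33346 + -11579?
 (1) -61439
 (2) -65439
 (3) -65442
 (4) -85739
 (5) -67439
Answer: 2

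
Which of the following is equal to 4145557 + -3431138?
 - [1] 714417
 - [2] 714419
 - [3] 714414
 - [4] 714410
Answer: 2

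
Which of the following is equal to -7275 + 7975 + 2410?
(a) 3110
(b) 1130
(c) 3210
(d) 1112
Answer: a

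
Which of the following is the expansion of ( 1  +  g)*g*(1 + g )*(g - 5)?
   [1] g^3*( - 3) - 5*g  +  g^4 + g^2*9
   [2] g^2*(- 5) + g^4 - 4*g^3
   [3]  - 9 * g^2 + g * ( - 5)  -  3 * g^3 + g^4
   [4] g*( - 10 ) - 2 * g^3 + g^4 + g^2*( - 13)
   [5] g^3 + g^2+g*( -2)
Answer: 3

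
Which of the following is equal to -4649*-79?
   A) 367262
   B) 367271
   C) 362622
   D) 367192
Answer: B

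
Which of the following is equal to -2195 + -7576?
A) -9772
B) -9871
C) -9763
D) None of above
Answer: D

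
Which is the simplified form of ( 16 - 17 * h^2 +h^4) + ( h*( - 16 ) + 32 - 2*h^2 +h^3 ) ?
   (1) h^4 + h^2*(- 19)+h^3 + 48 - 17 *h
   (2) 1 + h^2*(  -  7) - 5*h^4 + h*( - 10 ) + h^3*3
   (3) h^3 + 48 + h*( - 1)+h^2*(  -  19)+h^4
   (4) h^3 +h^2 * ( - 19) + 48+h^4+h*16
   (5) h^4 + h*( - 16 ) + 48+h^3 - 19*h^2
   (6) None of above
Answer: 5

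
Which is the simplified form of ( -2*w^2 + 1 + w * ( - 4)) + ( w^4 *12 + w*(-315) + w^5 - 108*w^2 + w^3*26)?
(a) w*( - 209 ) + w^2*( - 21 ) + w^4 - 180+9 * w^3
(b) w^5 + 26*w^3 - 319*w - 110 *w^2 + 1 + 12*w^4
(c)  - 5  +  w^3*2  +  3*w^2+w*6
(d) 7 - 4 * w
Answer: b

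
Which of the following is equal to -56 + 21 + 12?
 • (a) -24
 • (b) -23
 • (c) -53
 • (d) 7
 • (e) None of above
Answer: b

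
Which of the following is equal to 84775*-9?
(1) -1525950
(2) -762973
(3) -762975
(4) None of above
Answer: 3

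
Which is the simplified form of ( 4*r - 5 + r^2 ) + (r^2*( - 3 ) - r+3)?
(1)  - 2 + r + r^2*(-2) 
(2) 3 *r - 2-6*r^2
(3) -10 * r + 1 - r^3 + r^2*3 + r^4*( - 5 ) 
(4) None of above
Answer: 4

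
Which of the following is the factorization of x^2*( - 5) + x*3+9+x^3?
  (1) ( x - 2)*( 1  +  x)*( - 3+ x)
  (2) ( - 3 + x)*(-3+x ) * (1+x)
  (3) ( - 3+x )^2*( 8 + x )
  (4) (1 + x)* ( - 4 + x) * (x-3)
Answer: 2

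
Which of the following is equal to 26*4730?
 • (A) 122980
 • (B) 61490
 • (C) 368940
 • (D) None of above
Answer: A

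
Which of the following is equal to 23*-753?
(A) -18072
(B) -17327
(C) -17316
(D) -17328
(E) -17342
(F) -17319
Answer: F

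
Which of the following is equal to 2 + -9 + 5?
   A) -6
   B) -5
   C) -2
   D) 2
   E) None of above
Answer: C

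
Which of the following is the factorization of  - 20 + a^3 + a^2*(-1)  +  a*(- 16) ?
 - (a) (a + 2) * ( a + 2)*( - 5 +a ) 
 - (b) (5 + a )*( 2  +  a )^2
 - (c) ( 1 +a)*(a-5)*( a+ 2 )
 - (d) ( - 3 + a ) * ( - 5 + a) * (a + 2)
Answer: a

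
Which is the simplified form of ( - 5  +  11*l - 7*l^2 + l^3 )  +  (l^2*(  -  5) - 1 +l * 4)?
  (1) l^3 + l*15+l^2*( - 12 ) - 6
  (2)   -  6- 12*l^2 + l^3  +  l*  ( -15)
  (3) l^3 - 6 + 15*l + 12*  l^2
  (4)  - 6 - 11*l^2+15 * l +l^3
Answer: 1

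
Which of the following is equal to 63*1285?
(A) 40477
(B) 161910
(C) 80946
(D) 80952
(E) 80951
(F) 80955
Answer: F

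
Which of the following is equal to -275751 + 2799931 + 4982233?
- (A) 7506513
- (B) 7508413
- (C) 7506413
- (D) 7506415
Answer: C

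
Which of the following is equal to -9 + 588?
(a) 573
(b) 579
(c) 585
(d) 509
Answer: b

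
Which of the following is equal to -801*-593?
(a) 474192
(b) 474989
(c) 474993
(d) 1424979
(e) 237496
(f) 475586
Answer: c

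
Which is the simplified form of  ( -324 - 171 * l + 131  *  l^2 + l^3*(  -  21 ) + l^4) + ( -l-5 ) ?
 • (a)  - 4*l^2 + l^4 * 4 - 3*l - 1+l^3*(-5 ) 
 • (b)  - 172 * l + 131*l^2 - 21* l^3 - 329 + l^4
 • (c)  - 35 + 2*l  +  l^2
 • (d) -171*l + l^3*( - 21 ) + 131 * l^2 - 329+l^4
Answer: b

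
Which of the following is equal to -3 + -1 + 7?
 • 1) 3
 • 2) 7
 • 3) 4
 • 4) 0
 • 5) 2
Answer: 1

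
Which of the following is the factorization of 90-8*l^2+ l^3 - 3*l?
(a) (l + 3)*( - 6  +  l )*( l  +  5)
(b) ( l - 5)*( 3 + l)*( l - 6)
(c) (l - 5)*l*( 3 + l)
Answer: b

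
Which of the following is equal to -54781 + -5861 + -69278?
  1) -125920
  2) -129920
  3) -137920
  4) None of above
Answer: 2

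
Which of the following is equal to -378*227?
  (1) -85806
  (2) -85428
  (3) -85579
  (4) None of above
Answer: 1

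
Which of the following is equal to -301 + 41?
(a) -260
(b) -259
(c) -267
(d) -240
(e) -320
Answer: a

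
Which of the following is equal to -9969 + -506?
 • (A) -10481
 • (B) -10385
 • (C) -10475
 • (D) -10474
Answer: C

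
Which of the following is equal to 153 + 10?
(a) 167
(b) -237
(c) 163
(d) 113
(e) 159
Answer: c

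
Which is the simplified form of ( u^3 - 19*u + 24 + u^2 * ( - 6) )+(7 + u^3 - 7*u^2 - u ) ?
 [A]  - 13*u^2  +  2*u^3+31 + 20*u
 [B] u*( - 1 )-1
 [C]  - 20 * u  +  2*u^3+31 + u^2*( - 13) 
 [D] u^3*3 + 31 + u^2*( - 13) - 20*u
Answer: C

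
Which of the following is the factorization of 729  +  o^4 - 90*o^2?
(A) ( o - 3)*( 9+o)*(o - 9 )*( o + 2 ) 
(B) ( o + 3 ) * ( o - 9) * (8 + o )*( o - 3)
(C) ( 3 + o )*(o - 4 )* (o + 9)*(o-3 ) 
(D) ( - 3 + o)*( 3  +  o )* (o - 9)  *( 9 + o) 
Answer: D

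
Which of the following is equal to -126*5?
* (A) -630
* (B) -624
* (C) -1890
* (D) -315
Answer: A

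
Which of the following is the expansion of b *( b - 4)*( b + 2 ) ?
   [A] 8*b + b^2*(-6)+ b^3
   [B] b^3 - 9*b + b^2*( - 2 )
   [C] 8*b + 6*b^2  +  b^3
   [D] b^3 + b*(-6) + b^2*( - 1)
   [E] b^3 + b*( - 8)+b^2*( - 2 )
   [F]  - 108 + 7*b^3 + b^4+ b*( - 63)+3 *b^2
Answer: E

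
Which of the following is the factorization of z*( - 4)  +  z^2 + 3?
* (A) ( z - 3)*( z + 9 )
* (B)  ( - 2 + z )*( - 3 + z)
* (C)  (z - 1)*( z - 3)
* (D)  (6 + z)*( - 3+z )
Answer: C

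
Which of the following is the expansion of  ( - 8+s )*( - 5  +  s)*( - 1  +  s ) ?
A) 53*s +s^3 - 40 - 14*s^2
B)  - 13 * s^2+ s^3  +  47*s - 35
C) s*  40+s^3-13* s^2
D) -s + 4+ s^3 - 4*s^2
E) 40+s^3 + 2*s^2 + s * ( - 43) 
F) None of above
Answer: A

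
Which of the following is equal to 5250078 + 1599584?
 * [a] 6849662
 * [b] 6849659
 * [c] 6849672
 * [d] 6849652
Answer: a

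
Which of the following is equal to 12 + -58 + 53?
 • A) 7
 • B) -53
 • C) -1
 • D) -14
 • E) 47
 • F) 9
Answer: A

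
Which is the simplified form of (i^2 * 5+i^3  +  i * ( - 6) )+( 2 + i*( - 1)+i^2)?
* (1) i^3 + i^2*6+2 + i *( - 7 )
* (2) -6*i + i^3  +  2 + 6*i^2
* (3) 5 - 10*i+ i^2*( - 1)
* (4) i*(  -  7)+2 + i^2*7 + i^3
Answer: 1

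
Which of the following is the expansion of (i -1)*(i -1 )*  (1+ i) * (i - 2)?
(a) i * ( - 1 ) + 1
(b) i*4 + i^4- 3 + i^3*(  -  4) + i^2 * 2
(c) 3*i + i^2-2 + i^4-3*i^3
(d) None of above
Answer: c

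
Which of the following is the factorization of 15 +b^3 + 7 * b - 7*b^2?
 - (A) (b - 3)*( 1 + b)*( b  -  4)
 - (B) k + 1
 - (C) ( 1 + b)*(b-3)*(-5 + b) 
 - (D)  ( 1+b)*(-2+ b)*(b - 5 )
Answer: C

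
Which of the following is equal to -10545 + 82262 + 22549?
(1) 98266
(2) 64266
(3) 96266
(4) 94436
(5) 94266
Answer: 5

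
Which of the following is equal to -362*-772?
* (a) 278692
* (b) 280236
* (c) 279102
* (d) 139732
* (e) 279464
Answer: e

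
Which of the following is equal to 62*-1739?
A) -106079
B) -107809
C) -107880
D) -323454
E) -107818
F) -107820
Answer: E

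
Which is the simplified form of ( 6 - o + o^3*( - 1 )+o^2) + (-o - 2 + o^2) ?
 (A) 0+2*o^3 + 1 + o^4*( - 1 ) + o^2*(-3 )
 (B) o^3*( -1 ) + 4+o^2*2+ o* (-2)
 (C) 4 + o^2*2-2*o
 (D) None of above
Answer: B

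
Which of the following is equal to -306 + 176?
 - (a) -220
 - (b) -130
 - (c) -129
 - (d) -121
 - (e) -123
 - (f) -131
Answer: b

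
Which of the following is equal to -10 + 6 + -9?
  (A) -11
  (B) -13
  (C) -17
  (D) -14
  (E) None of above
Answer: B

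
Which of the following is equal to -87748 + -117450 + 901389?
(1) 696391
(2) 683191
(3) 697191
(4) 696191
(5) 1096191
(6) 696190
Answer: 4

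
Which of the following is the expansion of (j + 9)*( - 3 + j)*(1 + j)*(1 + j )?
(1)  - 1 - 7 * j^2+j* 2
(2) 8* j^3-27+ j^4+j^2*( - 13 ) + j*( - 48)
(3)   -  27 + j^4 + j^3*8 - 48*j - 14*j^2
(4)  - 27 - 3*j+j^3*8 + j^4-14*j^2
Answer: 3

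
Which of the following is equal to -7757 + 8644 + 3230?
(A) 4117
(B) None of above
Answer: A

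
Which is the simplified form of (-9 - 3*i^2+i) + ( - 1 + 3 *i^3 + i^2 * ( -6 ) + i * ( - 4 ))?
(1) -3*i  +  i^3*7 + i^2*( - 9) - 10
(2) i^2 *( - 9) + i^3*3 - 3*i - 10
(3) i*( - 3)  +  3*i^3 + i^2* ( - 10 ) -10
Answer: 2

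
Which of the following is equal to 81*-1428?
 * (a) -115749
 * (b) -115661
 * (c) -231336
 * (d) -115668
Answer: d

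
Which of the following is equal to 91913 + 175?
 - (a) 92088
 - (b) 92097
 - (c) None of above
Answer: a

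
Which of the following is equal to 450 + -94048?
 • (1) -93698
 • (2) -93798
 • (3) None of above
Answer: 3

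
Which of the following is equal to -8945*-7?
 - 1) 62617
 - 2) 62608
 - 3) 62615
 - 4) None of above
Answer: 3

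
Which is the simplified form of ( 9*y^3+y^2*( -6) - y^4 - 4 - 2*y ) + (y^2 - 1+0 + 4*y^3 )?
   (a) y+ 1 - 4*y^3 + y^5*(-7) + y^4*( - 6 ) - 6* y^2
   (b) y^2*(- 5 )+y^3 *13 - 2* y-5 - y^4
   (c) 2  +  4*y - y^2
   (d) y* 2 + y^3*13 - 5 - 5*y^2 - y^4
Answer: b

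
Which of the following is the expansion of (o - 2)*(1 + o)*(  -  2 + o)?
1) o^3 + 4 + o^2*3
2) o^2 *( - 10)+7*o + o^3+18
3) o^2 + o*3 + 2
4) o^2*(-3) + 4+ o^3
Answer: 4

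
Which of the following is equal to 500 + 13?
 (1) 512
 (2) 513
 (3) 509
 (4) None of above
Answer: 2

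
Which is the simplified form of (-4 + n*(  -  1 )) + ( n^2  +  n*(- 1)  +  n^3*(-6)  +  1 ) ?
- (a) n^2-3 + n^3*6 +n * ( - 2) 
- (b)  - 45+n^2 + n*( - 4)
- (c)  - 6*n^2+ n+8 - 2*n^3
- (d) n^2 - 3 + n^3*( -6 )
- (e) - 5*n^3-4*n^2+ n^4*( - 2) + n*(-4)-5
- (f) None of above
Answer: f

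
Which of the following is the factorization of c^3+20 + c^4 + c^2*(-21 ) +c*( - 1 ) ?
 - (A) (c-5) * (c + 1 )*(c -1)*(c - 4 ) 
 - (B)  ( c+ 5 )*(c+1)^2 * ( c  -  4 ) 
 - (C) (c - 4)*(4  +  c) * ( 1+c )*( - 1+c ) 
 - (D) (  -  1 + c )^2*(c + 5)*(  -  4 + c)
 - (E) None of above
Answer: E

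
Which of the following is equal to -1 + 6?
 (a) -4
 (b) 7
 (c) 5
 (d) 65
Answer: c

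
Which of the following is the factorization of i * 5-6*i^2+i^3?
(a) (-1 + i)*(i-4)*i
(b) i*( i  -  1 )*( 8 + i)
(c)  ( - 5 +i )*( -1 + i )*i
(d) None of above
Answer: c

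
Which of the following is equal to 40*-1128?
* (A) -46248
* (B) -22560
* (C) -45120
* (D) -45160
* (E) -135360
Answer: C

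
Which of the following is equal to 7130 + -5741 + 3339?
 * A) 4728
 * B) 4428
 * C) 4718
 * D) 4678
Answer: A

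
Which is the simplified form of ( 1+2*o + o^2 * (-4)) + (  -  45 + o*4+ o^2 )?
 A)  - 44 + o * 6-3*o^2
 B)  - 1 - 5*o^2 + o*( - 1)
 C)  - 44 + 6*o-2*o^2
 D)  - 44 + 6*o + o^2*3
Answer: A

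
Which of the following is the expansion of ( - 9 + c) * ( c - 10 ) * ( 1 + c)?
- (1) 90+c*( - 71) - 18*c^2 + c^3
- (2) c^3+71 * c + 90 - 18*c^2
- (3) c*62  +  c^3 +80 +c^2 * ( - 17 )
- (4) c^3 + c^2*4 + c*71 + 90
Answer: 2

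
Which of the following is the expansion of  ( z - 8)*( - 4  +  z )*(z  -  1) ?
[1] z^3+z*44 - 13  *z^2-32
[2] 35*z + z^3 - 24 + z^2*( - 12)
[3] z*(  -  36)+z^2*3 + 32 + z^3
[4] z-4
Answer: 1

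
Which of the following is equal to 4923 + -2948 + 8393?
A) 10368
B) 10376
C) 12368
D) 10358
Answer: A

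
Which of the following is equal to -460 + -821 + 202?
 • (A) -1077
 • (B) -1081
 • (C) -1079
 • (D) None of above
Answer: C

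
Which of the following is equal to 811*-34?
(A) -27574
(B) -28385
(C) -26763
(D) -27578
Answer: A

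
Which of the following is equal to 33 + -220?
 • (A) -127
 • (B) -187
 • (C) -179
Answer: B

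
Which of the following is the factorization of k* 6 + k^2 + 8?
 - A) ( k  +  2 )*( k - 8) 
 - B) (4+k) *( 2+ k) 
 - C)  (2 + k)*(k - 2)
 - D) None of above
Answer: B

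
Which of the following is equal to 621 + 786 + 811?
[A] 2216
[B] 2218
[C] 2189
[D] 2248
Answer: B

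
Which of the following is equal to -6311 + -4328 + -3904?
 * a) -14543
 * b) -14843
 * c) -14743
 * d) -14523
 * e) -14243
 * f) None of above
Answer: a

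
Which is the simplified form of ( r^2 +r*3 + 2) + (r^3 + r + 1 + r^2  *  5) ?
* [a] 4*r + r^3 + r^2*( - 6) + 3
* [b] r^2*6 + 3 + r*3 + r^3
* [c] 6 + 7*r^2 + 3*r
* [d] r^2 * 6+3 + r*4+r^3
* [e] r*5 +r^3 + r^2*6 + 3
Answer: d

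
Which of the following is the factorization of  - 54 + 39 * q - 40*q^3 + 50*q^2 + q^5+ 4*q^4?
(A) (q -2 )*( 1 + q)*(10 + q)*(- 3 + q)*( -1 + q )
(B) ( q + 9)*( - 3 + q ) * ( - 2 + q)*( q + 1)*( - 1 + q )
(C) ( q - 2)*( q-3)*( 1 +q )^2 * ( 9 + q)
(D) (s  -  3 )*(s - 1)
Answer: B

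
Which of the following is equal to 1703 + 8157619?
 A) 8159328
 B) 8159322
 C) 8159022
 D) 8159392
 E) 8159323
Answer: B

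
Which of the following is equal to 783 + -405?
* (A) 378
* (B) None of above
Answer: A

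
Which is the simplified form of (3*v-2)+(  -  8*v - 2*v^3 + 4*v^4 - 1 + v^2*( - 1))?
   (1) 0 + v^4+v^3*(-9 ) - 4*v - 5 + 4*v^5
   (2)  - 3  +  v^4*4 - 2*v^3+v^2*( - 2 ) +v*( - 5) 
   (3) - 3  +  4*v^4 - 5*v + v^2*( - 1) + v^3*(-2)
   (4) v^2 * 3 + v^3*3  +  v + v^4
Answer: 3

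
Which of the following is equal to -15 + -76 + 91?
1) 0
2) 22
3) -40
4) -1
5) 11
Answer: 1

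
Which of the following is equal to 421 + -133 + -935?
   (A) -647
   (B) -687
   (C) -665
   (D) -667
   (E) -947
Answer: A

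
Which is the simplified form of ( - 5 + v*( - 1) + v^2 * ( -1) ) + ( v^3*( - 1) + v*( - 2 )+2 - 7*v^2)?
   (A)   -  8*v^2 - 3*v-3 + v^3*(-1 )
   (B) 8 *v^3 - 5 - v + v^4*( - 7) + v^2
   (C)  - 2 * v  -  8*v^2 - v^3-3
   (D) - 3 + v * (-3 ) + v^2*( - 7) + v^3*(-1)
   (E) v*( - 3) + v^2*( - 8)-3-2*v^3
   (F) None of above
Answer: A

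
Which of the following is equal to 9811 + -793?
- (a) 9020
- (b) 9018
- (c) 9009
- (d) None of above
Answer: b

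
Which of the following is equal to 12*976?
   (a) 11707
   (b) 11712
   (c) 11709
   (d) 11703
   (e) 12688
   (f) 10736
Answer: b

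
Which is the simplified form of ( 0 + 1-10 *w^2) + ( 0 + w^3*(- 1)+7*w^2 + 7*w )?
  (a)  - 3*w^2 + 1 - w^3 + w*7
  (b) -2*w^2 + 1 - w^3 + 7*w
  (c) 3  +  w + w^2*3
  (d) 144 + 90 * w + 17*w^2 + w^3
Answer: a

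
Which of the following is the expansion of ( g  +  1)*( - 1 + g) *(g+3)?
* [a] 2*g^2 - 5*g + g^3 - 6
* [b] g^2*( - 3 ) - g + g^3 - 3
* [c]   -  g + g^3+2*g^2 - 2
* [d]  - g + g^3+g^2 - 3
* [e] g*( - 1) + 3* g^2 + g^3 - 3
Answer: e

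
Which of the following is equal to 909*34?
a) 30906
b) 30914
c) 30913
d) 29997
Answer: a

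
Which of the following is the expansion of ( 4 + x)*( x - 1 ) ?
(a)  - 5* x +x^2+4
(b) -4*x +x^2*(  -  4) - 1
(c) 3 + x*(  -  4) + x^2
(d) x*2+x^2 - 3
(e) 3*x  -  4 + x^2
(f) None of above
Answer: e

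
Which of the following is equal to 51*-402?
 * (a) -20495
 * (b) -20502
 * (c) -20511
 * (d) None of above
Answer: b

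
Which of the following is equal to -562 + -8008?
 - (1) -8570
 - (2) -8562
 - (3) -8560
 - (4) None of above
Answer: 1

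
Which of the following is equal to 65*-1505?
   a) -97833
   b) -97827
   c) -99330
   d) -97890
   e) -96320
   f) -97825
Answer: f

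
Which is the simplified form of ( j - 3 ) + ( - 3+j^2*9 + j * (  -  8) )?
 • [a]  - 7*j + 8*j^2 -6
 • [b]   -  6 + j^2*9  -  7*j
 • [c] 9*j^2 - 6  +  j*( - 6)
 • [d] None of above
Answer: b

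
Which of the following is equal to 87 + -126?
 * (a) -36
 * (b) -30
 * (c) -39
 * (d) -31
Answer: c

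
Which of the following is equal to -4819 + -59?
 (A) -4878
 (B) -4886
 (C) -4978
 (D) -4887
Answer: A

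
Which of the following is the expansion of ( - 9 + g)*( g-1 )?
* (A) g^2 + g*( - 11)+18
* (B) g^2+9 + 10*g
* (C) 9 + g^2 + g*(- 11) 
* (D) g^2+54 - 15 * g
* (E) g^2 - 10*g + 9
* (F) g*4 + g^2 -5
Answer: E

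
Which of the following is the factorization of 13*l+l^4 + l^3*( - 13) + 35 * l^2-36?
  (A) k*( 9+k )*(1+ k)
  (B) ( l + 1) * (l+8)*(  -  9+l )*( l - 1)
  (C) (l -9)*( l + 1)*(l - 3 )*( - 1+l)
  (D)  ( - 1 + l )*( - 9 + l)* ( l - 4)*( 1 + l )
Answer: D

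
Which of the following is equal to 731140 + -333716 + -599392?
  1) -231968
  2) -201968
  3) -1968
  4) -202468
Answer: 2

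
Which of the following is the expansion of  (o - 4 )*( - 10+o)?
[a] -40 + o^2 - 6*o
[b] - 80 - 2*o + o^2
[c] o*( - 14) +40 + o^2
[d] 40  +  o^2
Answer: c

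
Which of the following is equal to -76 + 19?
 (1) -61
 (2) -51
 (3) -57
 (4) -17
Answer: 3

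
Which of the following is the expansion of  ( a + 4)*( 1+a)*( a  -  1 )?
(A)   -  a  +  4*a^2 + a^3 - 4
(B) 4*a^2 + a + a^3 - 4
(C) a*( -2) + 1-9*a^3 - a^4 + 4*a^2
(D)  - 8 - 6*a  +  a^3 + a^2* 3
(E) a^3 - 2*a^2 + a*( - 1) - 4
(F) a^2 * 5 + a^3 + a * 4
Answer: A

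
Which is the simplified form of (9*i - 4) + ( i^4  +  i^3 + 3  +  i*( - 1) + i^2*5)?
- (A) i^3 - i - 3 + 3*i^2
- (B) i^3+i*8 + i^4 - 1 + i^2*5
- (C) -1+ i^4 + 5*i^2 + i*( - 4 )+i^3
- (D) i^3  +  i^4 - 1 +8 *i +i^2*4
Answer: B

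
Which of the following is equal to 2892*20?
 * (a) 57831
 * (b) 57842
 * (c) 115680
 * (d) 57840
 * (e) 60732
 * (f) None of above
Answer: d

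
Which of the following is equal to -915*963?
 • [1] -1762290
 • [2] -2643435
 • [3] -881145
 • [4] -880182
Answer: 3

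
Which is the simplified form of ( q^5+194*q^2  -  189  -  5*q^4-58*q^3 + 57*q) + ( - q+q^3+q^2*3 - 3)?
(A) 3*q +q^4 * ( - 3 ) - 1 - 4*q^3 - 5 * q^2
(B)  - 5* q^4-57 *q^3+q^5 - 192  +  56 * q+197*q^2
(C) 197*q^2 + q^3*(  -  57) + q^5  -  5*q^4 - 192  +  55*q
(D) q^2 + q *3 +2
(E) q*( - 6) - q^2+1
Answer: B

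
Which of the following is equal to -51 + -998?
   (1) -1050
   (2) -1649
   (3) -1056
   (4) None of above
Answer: 4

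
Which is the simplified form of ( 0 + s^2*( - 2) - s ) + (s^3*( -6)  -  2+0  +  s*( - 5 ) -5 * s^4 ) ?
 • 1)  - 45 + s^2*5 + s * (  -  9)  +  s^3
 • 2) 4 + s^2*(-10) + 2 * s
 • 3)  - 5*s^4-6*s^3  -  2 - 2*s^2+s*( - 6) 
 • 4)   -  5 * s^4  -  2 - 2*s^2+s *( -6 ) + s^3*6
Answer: 3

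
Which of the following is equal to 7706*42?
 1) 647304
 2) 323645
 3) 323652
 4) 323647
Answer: 3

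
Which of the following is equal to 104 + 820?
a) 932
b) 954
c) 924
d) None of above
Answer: c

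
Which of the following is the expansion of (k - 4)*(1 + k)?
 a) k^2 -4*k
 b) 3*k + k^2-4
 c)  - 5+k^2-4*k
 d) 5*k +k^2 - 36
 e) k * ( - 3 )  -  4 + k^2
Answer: e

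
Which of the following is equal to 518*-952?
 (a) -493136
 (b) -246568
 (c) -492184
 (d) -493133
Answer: a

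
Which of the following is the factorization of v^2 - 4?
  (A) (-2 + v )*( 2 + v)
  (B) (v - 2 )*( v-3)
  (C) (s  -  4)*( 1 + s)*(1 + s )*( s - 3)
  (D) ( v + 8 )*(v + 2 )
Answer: A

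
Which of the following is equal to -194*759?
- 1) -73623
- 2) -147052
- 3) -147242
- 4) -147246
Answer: 4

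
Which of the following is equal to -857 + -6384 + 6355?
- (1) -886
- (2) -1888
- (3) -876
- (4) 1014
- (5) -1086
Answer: 1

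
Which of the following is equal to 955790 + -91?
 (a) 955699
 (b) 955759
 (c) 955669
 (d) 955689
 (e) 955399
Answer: a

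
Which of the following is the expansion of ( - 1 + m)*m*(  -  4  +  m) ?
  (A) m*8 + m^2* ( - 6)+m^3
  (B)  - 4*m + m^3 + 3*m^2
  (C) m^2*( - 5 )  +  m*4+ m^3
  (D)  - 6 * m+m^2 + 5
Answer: C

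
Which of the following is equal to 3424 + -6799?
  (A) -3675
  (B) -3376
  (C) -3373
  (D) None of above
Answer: D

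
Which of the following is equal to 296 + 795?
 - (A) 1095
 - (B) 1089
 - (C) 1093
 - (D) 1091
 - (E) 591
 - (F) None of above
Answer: D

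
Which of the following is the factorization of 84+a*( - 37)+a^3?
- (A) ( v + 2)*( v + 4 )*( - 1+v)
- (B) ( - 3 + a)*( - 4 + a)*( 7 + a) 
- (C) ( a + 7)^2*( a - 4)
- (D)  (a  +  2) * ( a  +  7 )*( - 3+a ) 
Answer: B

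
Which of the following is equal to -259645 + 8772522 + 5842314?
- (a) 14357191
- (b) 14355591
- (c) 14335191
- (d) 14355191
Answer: d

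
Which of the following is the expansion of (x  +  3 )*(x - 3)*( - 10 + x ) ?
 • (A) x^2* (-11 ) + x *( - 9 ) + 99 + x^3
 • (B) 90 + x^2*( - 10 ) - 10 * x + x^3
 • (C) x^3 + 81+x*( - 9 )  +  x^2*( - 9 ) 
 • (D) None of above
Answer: D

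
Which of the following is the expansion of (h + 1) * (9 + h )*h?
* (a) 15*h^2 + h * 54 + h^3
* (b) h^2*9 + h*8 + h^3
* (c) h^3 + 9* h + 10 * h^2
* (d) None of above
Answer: c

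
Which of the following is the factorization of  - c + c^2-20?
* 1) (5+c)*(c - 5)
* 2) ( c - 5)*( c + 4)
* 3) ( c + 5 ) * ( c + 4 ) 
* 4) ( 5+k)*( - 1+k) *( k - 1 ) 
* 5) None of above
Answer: 2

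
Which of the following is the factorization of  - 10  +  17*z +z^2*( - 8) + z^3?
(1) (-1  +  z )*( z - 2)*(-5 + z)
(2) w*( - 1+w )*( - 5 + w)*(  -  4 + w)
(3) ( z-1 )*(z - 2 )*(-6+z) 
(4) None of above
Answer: 1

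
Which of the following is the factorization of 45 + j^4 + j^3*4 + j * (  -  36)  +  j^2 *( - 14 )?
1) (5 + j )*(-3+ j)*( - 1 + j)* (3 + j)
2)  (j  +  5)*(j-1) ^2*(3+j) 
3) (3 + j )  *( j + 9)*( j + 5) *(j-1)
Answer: 1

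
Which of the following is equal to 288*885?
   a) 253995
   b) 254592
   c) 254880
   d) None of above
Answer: c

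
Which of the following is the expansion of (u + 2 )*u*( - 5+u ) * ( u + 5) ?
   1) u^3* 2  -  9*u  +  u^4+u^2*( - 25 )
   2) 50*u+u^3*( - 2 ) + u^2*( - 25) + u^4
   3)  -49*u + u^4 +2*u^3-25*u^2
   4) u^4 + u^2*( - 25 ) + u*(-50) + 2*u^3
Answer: 4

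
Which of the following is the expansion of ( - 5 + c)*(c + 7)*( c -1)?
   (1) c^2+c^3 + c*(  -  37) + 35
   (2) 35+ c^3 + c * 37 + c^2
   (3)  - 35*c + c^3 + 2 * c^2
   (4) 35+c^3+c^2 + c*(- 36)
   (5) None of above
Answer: 1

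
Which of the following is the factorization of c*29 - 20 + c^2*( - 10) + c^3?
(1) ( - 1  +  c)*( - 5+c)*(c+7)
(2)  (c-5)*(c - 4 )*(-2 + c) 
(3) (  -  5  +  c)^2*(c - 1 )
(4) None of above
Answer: 4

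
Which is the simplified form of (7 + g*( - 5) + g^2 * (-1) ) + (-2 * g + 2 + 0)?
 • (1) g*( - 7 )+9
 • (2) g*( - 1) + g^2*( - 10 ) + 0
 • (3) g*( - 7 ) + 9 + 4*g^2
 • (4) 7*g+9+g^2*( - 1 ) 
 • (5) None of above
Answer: 5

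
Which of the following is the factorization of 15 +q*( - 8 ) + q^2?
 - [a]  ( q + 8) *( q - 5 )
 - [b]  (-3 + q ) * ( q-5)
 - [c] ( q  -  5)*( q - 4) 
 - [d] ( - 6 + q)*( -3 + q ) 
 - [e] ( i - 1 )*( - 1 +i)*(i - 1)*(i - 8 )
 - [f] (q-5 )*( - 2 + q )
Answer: b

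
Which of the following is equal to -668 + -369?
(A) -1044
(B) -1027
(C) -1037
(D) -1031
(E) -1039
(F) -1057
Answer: C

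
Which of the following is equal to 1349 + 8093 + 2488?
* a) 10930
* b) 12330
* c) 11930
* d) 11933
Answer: c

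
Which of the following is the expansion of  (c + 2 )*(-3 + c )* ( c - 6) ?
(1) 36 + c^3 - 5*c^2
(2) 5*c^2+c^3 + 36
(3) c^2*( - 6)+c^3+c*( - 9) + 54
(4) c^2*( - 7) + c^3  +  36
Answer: 4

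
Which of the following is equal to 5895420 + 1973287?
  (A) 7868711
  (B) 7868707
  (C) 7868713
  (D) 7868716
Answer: B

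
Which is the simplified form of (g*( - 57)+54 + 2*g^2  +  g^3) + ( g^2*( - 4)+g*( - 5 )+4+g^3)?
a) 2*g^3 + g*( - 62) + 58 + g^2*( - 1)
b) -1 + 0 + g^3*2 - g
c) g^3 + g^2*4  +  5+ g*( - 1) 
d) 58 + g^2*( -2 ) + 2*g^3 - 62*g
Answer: d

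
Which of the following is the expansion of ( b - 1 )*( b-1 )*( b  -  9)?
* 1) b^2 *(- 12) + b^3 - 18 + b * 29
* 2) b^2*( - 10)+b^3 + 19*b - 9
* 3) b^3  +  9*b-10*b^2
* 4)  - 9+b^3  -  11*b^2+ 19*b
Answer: 4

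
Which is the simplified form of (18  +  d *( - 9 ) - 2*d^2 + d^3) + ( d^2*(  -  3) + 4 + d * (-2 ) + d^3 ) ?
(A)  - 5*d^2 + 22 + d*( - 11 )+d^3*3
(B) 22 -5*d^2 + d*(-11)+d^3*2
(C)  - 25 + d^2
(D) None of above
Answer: B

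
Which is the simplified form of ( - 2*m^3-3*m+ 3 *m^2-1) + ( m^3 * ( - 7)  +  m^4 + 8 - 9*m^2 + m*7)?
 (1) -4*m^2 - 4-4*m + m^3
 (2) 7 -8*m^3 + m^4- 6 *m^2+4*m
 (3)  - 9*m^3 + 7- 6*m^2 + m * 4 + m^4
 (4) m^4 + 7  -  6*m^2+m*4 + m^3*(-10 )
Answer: 3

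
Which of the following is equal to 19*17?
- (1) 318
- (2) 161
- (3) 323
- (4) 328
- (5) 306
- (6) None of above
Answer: 3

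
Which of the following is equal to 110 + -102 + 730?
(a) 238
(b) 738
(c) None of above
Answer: b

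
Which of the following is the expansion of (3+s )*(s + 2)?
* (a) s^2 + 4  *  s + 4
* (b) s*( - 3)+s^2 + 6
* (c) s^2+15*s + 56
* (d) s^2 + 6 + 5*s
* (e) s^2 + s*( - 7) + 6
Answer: d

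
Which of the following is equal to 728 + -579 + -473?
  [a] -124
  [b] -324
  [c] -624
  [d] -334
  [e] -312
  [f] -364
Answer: b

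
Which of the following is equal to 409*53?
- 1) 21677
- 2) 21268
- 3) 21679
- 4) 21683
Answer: 1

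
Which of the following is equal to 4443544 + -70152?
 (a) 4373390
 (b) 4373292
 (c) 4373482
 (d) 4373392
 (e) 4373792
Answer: d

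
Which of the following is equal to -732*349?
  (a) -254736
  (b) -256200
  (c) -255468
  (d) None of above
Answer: c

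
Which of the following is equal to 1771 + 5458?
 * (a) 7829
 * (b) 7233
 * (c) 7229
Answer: c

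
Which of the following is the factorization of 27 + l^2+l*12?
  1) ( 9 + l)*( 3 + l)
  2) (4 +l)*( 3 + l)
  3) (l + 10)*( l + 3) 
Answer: 1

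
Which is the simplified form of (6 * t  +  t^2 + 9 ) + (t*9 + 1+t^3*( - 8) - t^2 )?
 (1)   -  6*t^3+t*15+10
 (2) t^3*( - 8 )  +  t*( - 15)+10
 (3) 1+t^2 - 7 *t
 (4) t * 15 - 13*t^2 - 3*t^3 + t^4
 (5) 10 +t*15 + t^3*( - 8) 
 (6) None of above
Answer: 5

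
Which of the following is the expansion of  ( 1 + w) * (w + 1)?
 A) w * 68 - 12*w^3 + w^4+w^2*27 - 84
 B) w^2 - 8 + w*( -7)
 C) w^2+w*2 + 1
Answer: C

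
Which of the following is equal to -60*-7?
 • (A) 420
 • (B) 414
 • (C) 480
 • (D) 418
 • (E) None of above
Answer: A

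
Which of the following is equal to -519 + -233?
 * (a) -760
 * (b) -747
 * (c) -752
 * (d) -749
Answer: c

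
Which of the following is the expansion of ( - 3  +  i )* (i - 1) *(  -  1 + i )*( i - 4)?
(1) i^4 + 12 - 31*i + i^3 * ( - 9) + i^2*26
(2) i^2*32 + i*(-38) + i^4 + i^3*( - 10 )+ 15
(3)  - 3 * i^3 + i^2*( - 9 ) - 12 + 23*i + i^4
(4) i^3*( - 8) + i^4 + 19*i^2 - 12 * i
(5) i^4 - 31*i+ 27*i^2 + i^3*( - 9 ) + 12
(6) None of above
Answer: 5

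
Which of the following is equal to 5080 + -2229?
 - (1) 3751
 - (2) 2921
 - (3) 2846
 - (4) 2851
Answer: 4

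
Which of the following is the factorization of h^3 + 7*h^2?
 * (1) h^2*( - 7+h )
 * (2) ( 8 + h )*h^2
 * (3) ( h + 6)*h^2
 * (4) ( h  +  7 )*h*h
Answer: 4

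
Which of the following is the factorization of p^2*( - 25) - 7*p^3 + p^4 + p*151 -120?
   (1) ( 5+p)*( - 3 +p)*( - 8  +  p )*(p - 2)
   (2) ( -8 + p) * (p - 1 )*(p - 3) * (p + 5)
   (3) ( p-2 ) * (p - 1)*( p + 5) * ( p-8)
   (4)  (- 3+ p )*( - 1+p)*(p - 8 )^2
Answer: 2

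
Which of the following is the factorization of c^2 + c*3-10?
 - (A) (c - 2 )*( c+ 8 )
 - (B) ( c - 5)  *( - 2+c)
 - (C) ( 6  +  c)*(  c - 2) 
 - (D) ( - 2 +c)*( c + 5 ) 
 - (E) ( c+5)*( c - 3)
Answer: D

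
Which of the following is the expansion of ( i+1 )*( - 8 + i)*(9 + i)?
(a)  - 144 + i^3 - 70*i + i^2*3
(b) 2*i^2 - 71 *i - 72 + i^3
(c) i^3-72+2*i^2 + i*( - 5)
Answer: b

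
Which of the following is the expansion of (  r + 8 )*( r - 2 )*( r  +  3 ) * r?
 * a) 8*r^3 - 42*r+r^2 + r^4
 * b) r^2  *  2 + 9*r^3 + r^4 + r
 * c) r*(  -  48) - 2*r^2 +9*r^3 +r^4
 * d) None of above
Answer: d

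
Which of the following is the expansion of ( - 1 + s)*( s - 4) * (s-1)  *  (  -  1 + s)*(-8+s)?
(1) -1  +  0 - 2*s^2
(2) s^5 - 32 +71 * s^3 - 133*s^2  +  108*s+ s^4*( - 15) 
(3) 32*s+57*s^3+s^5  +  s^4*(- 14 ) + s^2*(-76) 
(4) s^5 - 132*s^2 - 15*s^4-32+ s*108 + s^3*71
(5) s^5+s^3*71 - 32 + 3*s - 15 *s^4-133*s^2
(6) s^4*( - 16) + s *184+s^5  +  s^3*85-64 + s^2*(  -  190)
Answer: 2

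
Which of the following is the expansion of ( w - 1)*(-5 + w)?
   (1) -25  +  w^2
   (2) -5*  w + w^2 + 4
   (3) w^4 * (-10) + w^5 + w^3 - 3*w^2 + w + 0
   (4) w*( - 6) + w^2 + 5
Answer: 4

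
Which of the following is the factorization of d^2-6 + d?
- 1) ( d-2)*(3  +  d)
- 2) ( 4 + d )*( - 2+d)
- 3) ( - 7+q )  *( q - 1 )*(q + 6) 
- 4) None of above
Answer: 1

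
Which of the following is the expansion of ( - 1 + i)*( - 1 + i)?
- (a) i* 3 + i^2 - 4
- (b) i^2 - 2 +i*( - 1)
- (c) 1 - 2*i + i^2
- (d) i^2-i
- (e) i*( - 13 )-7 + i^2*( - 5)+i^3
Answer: c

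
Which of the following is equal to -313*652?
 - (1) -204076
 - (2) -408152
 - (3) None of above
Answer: 1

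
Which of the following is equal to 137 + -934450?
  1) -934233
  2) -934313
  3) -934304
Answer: 2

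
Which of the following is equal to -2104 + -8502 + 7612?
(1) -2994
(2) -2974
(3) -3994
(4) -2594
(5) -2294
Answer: 1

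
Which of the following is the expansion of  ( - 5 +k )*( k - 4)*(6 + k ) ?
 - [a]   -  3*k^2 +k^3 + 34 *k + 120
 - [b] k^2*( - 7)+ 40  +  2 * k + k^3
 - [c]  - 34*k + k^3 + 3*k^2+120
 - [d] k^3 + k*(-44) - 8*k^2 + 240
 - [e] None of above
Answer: e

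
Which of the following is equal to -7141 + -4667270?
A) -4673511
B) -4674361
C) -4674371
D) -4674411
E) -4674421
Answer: D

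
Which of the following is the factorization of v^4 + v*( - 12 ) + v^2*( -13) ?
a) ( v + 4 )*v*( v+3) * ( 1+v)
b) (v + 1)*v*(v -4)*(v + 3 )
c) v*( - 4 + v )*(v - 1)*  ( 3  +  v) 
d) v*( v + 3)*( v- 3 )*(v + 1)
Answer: b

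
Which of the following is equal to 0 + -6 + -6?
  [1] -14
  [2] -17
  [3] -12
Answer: 3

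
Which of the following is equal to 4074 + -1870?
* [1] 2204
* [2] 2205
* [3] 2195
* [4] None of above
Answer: 1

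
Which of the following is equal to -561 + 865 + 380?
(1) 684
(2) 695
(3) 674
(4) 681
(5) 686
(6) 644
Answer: 1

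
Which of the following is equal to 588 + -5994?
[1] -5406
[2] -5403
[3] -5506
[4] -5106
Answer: 1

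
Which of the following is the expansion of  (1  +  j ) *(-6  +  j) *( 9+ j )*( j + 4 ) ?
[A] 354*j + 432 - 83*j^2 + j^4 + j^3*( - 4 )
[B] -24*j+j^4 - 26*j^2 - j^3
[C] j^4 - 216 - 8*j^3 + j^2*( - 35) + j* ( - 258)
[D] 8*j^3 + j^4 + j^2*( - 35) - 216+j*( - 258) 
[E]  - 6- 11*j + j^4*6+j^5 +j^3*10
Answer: D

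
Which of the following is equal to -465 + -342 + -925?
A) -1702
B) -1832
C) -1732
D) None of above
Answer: C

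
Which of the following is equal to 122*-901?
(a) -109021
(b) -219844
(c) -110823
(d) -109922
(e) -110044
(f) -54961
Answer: d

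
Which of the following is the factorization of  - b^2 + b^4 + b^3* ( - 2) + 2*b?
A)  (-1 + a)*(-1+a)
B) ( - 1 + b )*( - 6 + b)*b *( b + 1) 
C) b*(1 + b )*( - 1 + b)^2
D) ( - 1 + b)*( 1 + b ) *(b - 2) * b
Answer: D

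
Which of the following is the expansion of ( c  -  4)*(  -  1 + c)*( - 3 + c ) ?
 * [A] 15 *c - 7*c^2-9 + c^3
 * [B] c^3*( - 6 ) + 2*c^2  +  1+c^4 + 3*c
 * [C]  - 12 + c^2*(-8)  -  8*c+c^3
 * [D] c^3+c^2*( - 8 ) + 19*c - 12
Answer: D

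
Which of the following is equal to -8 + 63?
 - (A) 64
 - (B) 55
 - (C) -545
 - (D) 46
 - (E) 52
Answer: B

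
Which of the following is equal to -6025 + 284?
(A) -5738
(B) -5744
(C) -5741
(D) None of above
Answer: C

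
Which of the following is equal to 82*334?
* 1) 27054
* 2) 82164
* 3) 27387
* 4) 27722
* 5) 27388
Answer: 5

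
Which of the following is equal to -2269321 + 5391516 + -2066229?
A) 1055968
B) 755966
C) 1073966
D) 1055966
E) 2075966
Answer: D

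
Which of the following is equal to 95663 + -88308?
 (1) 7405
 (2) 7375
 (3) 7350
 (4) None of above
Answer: 4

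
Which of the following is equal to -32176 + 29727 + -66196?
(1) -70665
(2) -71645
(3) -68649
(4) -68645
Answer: 4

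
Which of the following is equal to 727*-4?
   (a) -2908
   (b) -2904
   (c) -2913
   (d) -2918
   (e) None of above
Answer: a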